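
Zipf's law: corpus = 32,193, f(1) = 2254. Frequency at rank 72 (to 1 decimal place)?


Zipf's law: f(r) = f(1) / r
f(1) = 2254
f(72) = 2254 / 72
= 31.3 occurrences


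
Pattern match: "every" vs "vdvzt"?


Pattern of "every": [0, 1, 0, 2, 3]
Pattern of "vdvzt": [0, 1, 0, 2, 3]
Patterns match
Same pattern = Yes


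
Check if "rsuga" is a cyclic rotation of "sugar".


Word: "sugar", Candidate: "rsuga"
Method: check if candidate is substring of word+word
"sugarsugar" contains "rsuga"? Yes
Is rotation = Yes


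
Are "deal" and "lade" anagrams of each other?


Word 1: "deal" → sorted: adel
Word 2: "lade" → sorted: adel
Same letters? adel == adel
Anagram = Yes


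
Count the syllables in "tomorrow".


Word: "tomorrow"
Syllable breakdown: to-mor-row
Counting: 3 parts
= 3 syllables


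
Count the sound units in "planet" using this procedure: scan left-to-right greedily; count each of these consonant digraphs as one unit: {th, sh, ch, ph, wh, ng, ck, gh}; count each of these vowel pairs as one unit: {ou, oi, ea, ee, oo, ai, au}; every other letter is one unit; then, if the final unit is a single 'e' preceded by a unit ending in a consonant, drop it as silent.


Word: "planet" (6 letters)
Left-to-right scan:
  1. 'p' (letter)
  2. 'l' (letter)
  3. 'a' (letter)
  4. 'n' (letter)
  5. 'e' (letter)
  6. 't' (letter)
Units from scan: 6
Sound units = 6 units


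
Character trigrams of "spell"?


Word: "spell" (length 5)
Number of trigrams = 5 - 3 + 1 = 3
  Position 0: "spe"
  Position 1: "pel"
  Position 2: "ell"
Trigrams = "spe", "pel", "ell"


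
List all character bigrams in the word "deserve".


Word: "deserve" (length 7)
Number of bigrams = 7 - 2 + 1 = 6
  Position 0: "de"
  Position 1: "es"
  Position 2: "se"
  Position 3: "er"
  Position 4: "rv"
  Position 5: "ve"
Bigrams = "de", "es", "se", "er", "rv", "ve"


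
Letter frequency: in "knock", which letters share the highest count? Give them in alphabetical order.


Word: "knock"
Letter counts:
  'c': 1
  'k': 2
  'n': 1
  'o': 1
Maximum count = 2
Most frequent = 'k' (2 times each)


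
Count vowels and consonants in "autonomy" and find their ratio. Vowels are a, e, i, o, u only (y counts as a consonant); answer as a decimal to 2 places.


Word: "autonomy"
Vowels (a,e,i,o,u): 4
Consonants: 4
Ratio = 4/4
= 1.00


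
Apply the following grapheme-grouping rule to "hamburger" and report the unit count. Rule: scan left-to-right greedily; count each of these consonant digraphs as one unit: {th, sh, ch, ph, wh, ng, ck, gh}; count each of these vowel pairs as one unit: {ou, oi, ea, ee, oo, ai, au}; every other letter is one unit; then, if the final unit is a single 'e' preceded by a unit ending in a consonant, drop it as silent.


Word: "hamburger" (9 letters)
Left-to-right scan:
  (1) 'h' (letter)
  (2) 'a' (letter)
  (3) 'm' (letter)
  (4) 'b' (letter)
  (5) 'u' (letter)
  (6) 'r' (letter)
  (7) 'g' (letter)
  (8) 'e' (letter)
  (9) 'r' (letter)
Units from scan: 9
Sound units = 9 units


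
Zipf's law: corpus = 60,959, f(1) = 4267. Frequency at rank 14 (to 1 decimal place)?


Zipf's law: f(r) = f(1) / r
f(1) = 4267
f(14) = 4267 / 14
= 304.8 occurrences


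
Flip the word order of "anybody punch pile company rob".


Original: "anybody punch pile company rob"
Words (1..n): anybody | punch | pile | company | rob
Reversed (n..1): rob | company | pile | punch | anybody
Result = "rob company pile punch anybody"


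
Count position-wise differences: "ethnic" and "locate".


Comparing character by character (same length = 6):
  Pos 0: 'e' vs 'l' !=
  Pos 1: 't' vs 'o' !=
  Pos 2: 'h' vs 'c' !=
  Pos 3: 'n' vs 'a' !=
  Pos 4: 'i' vs 't' !=
  Pos 5: 'c' vs 'e' !=
Hamming distance = 6


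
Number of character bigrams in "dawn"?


Word: "dawn" (length 4)
Number of 2-grams = length - 2 + 1 = 4 - 2 + 1
= 3


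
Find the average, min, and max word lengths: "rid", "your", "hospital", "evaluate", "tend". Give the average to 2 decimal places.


Lengths: "rid"=3, "your"=4, "hospital"=8, "evaluate"=8, "tend"=4
Sum = 27, Count = 5
Average = 27/5 = 5.40
= avg=5.40, min=3, max=8


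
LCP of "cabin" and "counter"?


Word 1: "cabin"
Word 2: "counter"
Comparing from start:
  Pos 0: 'c' == 'c'
  Pos 1: 'a' != 'o' (stop)
LCP = "c" (length 1)


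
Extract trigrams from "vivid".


Word: "vivid" (length 5)
Number of trigrams = 5 - 3 + 1 = 3
  Position 0: "viv"
  Position 1: "ivi"
  Position 2: "vid"
Trigrams = "viv", "ivi", "vid"


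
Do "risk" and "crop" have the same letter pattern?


Pattern of "risk": [0, 1, 2, 3]
Pattern of "crop": [0, 1, 2, 3]
Patterns match
Same pattern = Yes


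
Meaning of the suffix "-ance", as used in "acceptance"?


Suffix: -ance
Example: acceptance = accept + -ance
Meaning = state of


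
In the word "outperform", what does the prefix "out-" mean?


Prefix: out-
Example: outperform = out- + perform
Meaning = surpass


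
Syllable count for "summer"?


Word: "summer"
Syllable breakdown: sum · mer
Counting: 2 parts
= 2 syllables


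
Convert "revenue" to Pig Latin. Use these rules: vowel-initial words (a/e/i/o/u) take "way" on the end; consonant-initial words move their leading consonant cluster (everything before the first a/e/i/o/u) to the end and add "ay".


Word: "revenue"
Starts with consonant(s) → move to end, add 'ay'
Consonant cluster: "r"
Pig Latin = "evenueray"


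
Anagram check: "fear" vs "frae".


Word 1: "fear" → sorted: aefr
Word 2: "frae" → sorted: aefr
Same letters? aefr == aefr
Anagram = Yes


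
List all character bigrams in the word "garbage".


Word: "garbage" (length 7)
Number of bigrams = 7 - 2 + 1 = 6
  Position 0: "ga"
  Position 1: "ar"
  Position 2: "rb"
  Position 3: "ba"
  Position 4: "ag"
  Position 5: "ge"
Bigrams = "ga", "ar", "rb", "ba", "ag", "ge"


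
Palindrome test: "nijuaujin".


Word: "nijuaujin"
Reversed: "nijuaujin"
Forward == Backward? nijuaujin == nijuaujin
Palindrome = Yes


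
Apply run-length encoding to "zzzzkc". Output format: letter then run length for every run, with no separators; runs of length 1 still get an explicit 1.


String: "zzzzkc"
Scanning for consecutive runs:
  'z' x 4
  'k' x 1
  'c' x 1
RLE = "z4k1c1"


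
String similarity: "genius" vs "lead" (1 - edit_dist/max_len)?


Word 1: "genius" (length 6)
Word 2: "lead" (length 4)
One optimal edit sequence:
  1. substitute 'g' -> 'l'  (+1)
  2. keep 'e'
  3. delete 'n'  (+1)
  4. delete 'i'  (+1)
  5. substitute 'u' -> 'a'  (+1)
  6. substitute 's' -> 'd'  (+1)
Edit distance = 5
Max length = max(6, 4) = 6
Similarity = 1 - 5/6
= 0.1667


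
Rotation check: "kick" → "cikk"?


Word: "kick", Candidate: "cikk"
Method: check if candidate is substring of word+word
"kickkick" contains "cikk"? No
Is rotation = No


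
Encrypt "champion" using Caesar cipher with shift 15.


Word: "champion"
Shift: 15
Each letter → (letter + shift) mod 26:
  'c' (2) + 15 = 17 → 'r'
  'h' (7) + 15 = 22 → 'w'
  'a' (0) + 15 = 15 → 'p'
  'm' (12) + 15 = 1 → 'b'
  'p' (15) + 15 = 4 → 'e'
  'i' (8) + 15 = 23 → 'x'
  'o' (14) + 15 = 3 → 'd'
  'n' (13) + 15 = 2 → 'c'
Result = "rwpbexdc"


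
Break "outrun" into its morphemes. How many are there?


Word: "outrun"
Morphemes: out- | run
Each morpheme carries meaning
= 2 morphemes


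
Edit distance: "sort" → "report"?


Word 1: "sort" (length 4)
Word 2: "report" (length 6)
One optimal edit sequence (insert/delete/substitute each cost 1):
  1. insert 'r'  (+1)
  2. insert 'e'  (+1)
  3. substitute 's' -> 'p'  (+1)
  4. keep 'o'
  5. keep 'r'
  6. keep 't'
Total edit operations: 3
Edit distance = 3


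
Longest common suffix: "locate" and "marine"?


Word 1: "locate"
Word 2: "marine"
Comparing from end:
  Pos -1: 'e' == 'e'
  Pos -2: 't' != 'n' (stop)
LCS = "e" (length 1)


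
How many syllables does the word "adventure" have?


Word: "adventure"
Syllable breakdown: ad-ven-ture
Counting: 3 parts
= 3 syllables


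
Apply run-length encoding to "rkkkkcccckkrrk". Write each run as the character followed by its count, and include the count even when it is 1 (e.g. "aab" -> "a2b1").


String: "rkkkkcccckkrrk"
Scanning for consecutive runs:
  'r' x 1
  'k' x 4
  'c' x 4
  'k' x 2
  'r' x 2
  'k' x 1
RLE = "r1k4c4k2r2k1"


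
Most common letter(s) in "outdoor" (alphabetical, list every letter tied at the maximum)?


Word: "outdoor"
Letter counts:
  'd': 1
  'o': 3
  'r': 1
  't': 1
  'u': 1
Maximum count = 3
Most frequent = 'o' (3 times each)


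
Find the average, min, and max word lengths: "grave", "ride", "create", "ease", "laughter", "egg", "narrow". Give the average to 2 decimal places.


Lengths: "grave"=5, "ride"=4, "create"=6, "ease"=4, "laughter"=8, "egg"=3, "narrow"=6
Sum = 36, Count = 7
Average = 36/7 = 5.14
= avg=5.14, min=3, max=8


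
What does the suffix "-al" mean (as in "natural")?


Suffix: -al
Example: natural (nature + -al, with a spelling change)
Meaning = relating to


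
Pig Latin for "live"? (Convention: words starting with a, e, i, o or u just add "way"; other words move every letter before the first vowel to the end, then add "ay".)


Word: "live"
Starts with consonant(s) → move to end, add 'ay'
Consonant cluster: "l"
Pig Latin = "ivelay"


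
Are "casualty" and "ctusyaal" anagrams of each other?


Word 1: "casualty" → sorted: aaclstuy
Word 2: "ctusyaal" → sorted: aaclstuy
Same letters? aaclstuy == aaclstuy
Anagram = Yes


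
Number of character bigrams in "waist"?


Word: "waist" (length 5)
Number of 2-grams = length - 2 + 1 = 5 - 2 + 1
= 4


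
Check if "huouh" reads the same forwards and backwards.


Word: "huouh"
Reversed: "huouh"
Forward == Backward? huouh == huouh
Palindrome = Yes


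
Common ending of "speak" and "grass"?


Word 1: "speak"
Word 2: "grass"
Comparing from end:
  Pos -1: 'k' != 's' (stop)
LCS = "" (length 0)


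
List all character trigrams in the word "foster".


Word: "foster" (length 6)
Number of trigrams = 6 - 3 + 1 = 4
  Position 0: "fos"
  Position 1: "ost"
  Position 2: "ste"
  Position 3: "ter"
Trigrams = "fos", "ost", "ste", "ter"


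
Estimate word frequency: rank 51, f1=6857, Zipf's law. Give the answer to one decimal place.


Zipf's law: f(r) = f(1) / r
f(1) = 6857
f(51) = 6857 / 51
= 134.5 occurrences


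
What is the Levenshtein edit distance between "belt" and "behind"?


Word 1: "belt" (length 4)
Word 2: "behind" (length 6)
One optimal edit sequence (insert/delete/substitute each cost 1):
  1. keep 'b'
  2. keep 'e'
  3. insert 'h'  (+1)
  4. insert 'i'  (+1)
  5. substitute 'l' -> 'n'  (+1)
  6. substitute 't' -> 'd'  (+1)
Total edit operations: 4
Edit distance = 4


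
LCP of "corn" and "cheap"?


Word 1: "corn"
Word 2: "cheap"
Comparing from start:
  Pos 0: 'c' == 'c'
  Pos 1: 'o' != 'h' (stop)
LCP = "c" (length 1)


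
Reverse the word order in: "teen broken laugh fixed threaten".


Original: "teen broken laugh fixed threaten"
Words (1..n): teen | broken | laugh | fixed | threaten
Reversed (n..1): threaten | fixed | laugh | broken | teen
Result = "threaten fixed laugh broken teen"


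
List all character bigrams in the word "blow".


Word: "blow" (length 4)
Number of bigrams = 4 - 2 + 1 = 3
  Position 0: "bl"
  Position 1: "lo"
  Position 2: "ow"
Bigrams = "bl", "lo", "ow"


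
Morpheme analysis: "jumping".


Word: "jumping"
Morphemes: jump | -ing
Each morpheme carries meaning
= 2 morphemes


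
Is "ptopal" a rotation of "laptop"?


Word: "laptop", Candidate: "ptopal"
Method: check if candidate is substring of word+word
"laptoplaptop" contains "ptopal"? No
Is rotation = No


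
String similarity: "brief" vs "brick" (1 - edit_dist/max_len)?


Word 1: "brief" (length 5)
Word 2: "brick" (length 5)
One optimal edit sequence:
  1. keep 'b'
  2. keep 'r'
  3. keep 'i'
  4. substitute 'e' -> 'c'  (+1)
  5. substitute 'f' -> 'k'  (+1)
Edit distance = 2
Max length = max(5, 5) = 5
Similarity = 1 - 2/5
= 0.6000


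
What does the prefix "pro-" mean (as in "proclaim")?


Prefix: pro-
As in: proclaim -> pro- + claim
Meaning = forward / in favor of


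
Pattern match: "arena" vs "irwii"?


Pattern of "arena": [0, 1, 2, 3, 0]
Pattern of "irwii": [0, 1, 2, 0, 0]
Patterns do not match
Same pattern = No


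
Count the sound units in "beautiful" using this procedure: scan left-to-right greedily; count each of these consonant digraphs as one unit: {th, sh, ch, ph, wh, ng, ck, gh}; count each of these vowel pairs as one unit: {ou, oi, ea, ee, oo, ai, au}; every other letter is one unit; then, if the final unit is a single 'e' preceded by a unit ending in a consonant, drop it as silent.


Word: "beautiful" (9 letters)
Left-to-right scan:
  1. 'b' (letter)
  2. 'ea' (vowel-pair)
  3. 'u' (letter)
  4. 't' (letter)
  5. 'i' (letter)
  6. 'f' (letter)
  7. 'u' (letter)
  8. 'l' (letter)
Units from scan: 8
Sound units = 8 units


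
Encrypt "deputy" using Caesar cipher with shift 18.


Word: "deputy"
Shift: 18
Each letter → (letter + shift) mod 26:
  'd' (3) + 18 = 21 → 'v'
  'e' (4) + 18 = 22 → 'w'
  'p' (15) + 18 = 7 → 'h'
  'u' (20) + 18 = 12 → 'm'
  't' (19) + 18 = 11 → 'l'
  'y' (24) + 18 = 16 → 'q'
Result = "vwhmlq"


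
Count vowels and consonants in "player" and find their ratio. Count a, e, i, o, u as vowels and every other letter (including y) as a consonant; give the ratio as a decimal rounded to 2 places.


Word: "player"
Vowels (a,e,i,o,u): 2
Consonants: 4
Ratio = 2/4
= 0.50


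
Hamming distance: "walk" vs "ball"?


Comparing character by character (same length = 4):
  Pos 0: 'w' vs 'b' !=
  Pos 1: 'a' vs 'a' =
  Pos 2: 'l' vs 'l' =
  Pos 3: 'k' vs 'l' !=
Hamming distance = 2


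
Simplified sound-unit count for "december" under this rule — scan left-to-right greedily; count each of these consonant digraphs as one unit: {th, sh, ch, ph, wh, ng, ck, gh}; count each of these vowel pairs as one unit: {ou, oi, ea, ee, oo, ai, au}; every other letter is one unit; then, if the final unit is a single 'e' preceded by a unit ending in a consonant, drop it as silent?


Word: "december" (8 letters)
Left-to-right scan:
  (1) 'd' (letter)
  (2) 'e' (letter)
  (3) 'c' (letter)
  (4) 'e' (letter)
  (5) 'm' (letter)
  (6) 'b' (letter)
  (7) 'e' (letter)
  (8) 'r' (letter)
Units from scan: 8
Sound units = 8 units


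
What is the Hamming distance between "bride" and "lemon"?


Comparing character by character (same length = 5):
  Pos 0: 'b' vs 'l' !=
  Pos 1: 'r' vs 'e' !=
  Pos 2: 'i' vs 'm' !=
  Pos 3: 'd' vs 'o' !=
  Pos 4: 'e' vs 'n' !=
Hamming distance = 5


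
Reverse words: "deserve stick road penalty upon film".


Original: "deserve stick road penalty upon film"
Words (1..n): deserve | stick | road | penalty | upon | film
Reversed (n..1): film | upon | penalty | road | stick | deserve
Result = "film upon penalty road stick deserve"


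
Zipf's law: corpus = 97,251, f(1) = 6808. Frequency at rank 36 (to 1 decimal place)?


Zipf's law: f(r) = f(1) / r
f(1) = 6808
f(36) = 6808 / 36
= 189.1 occurrences


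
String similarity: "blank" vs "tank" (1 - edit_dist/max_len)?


Word 1: "blank" (length 5)
Word 2: "tank" (length 4)
One optimal edit sequence:
  1. delete 'b'  (+1)
  2. substitute 'l' -> 't'  (+1)
  3. keep 'a'
  4. keep 'n'
  5. keep 'k'
Edit distance = 2
Max length = max(5, 4) = 5
Similarity = 1 - 2/5
= 0.6000


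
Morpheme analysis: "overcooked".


Word: "overcooked"
Morphemes: over- / cook / -ed
Each morpheme carries meaning
= 3 morphemes


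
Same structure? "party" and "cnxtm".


Pattern of "party": [0, 1, 2, 3, 4]
Pattern of "cnxtm": [0, 1, 2, 3, 4]
Patterns match
Same pattern = Yes


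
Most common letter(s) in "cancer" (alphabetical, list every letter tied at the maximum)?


Word: "cancer"
Letter counts:
  'a': 1
  'c': 2
  'e': 1
  'n': 1
  'r': 1
Maximum count = 2
Most frequent = 'c' (2 times each)


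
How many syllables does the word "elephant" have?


Word: "elephant"
Syllable breakdown: el / e / phant
Counting: 3 parts
= 3 syllables


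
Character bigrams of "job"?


Word: "job" (length 3)
Number of bigrams = 3 - 2 + 1 = 2
  Position 0: "jo"
  Position 1: "ob"
Bigrams = "jo", "ob"


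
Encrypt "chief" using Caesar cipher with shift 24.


Word: "chief"
Shift: 24
Each letter → (letter + shift) mod 26:
  'c' (2) + 24 = 0 → 'a'
  'h' (7) + 24 = 5 → 'f'
  'i' (8) + 24 = 6 → 'g'
  'e' (4) + 24 = 2 → 'c'
  'f' (5) + 24 = 3 → 'd'
Result = "afgcd"


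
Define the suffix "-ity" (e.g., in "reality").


Suffix: -ity
Example: reality = real + -ity
Meaning = quality of


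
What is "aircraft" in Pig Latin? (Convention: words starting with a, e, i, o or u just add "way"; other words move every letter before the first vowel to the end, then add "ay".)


Word: "aircraft"
Starts with vowel → add 'way'
Pig Latin = "aircraftway"


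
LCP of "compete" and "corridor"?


Word 1: "compete"
Word 2: "corridor"
Comparing from start:
  Pos 0: 'c' == 'c'
  Pos 1: 'o' == 'o'
  Pos 2: 'm' != 'r' (stop)
LCP = "co" (length 2)


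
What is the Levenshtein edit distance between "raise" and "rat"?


Word 1: "raise" (length 5)
Word 2: "rat" (length 3)
One optimal edit sequence (insert/delete/substitute each cost 1):
  1. keep 'r'
  2. keep 'a'
  3. delete 'i'  (+1)
  4. delete 's'  (+1)
  5. substitute 'e' -> 't'  (+1)
Total edit operations: 3
Edit distance = 3


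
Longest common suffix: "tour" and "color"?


Word 1: "tour"
Word 2: "color"
Comparing from end:
  Pos -1: 'r' == 'r'
  Pos -2: 'u' != 'o' (stop)
LCS = "r" (length 1)


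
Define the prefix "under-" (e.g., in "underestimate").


Prefix: under-
Example: underestimate (under- + estimate)
Meaning = insufficient


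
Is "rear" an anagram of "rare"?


Word 1: "rare" → sorted: aerr
Word 2: "rear" → sorted: aerr
Same letters? aerr == aerr
Anagram = Yes


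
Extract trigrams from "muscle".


Word: "muscle" (length 6)
Number of trigrams = 6 - 3 + 1 = 4
  Position 0: "mus"
  Position 1: "usc"
  Position 2: "scl"
  Position 3: "cle"
Trigrams = "mus", "usc", "scl", "cle"


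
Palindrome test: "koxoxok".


Word: "koxoxok"
Reversed: "koxoxok"
Forward == Backward? koxoxok == koxoxok
Palindrome = Yes


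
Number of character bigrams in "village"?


Word: "village" (length 7)
Number of 2-grams = length - 2 + 1 = 7 - 2 + 1
= 6


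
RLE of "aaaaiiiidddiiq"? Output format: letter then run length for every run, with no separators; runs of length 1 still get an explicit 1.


String: "aaaaiiiidddiiq"
Scanning for consecutive runs:
  'a' x 4
  'i' x 4
  'd' x 3
  'i' x 2
  'q' x 1
RLE = "a4i4d3i2q1"


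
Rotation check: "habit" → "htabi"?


Word: "habit", Candidate: "htabi"
Method: check if candidate is substring of word+word
"habithabit" contains "htabi"? No
Is rotation = No


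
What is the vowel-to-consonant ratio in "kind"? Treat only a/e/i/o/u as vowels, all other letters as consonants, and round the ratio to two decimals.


Word: "kind"
Vowels (a,e,i,o,u): 1
Consonants: 3
Ratio = 1/3
= 0.33


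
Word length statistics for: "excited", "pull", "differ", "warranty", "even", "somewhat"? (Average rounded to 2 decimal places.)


Lengths: "excited"=7, "pull"=4, "differ"=6, "warranty"=8, "even"=4, "somewhat"=8
Sum = 37, Count = 6
Average = 37/6 = 6.17
= avg=6.17, min=4, max=8


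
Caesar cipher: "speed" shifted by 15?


Word: "speed"
Shift: 15
Each letter → (letter + shift) mod 26:
  's' (18) + 15 = 7 → 'h'
  'p' (15) + 15 = 4 → 'e'
  'e' (4) + 15 = 19 → 't'
  'e' (4) + 15 = 19 → 't'
  'd' (3) + 15 = 18 → 's'
Result = "hetts"


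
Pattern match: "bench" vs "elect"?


Pattern of "bench": [0, 1, 2, 3, 4]
Pattern of "elect": [0, 1, 0, 2, 3]
Patterns do not match
Same pattern = No


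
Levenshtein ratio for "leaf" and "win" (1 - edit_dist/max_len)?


Word 1: "leaf" (length 4)
Word 2: "win" (length 3)
One optimal edit sequence:
  1. delete 'l'  (+1)
  2. substitute 'e' -> 'w'  (+1)
  3. substitute 'a' -> 'i'  (+1)
  4. substitute 'f' -> 'n'  (+1)
Edit distance = 4
Max length = max(4, 3) = 4
Similarity = 1 - 4/4
= 0.0000


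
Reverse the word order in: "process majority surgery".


Original: "process majority surgery"
Words (1..n): process | majority | surgery
Reversed (n..1): surgery | majority | process
Result = "surgery majority process"


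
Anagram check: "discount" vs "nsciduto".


Word 1: "discount" → sorted: cdinostu
Word 2: "nsciduto" → sorted: cdinostu
Same letters? cdinostu == cdinostu
Anagram = Yes


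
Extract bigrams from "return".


Word: "return" (length 6)
Number of bigrams = 6 - 2 + 1 = 5
  Position 0: "re"
  Position 1: "et"
  Position 2: "tu"
  Position 3: "ur"
  Position 4: "rn"
Bigrams = "re", "et", "tu", "ur", "rn"


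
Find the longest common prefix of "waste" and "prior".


Word 1: "waste"
Word 2: "prior"
Comparing from start:
  Pos 0: 'w' != 'p' (stop)
LCP = "" (length 0)


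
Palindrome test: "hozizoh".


Word: "hozizoh"
Reversed: "hozizoh"
Forward == Backward? hozizoh == hozizoh
Palindrome = Yes


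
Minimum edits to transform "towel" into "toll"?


Word 1: "towel" (length 5)
Word 2: "toll" (length 4)
One optimal edit sequence (insert/delete/substitute each cost 1):
  1. keep 't'
  2. keep 'o'
  3. delete 'w'  (+1)
  4. substitute 'e' -> 'l'  (+1)
  5. keep 'l'
Total edit operations: 2
Edit distance = 2


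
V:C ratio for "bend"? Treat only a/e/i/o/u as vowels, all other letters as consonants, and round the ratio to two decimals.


Word: "bend"
Vowels (a,e,i,o,u): 1
Consonants: 3
Ratio = 1/3
= 0.33


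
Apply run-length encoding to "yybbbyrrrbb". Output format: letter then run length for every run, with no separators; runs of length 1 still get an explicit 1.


String: "yybbbyrrrbb"
Scanning for consecutive runs:
  'y' x 2
  'b' x 3
  'y' x 1
  'r' x 3
  'b' x 2
RLE = "y2b3y1r3b2"


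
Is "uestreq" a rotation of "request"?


Word: "request", Candidate: "uestreq"
Method: check if candidate is substring of word+word
"requestrequest" contains "uestreq"? Yes
Is rotation = Yes


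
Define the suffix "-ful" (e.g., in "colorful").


Suffix: -ful
As in: colorful -> color + -ful
Meaning = full of


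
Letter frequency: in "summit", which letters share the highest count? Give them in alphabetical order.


Word: "summit"
Letter counts:
  'i': 1
  'm': 2
  's': 1
  't': 1
  'u': 1
Maximum count = 2
Most frequent = 'm' (2 times each)


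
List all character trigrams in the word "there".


Word: "there" (length 5)
Number of trigrams = 5 - 3 + 1 = 3
  Position 0: "the"
  Position 1: "her"
  Position 2: "ere"
Trigrams = "the", "her", "ere"


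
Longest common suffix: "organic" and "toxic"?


Word 1: "organic"
Word 2: "toxic"
Comparing from end:
  Pos -1: 'c' == 'c'
  Pos -2: 'i' == 'i'
  Pos -3: 'n' != 'x' (stop)
LCS = "ic" (length 2)


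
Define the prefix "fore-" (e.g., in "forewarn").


Prefix: fore-
Example: forewarn = fore- + warn
Meaning = before


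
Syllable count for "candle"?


Word: "candle"
Syllable breakdown: can-dle
Counting: 2 parts
= 2 syllables


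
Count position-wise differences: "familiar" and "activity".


Comparing character by character (same length = 8):
  Pos 0: 'f' vs 'a' !=
  Pos 1: 'a' vs 'c' !=
  Pos 2: 'm' vs 't' !=
  Pos 3: 'i' vs 'i' =
  Pos 4: 'l' vs 'v' !=
  Pos 5: 'i' vs 'i' =
  Pos 6: 'a' vs 't' !=
  Pos 7: 'r' vs 'y' !=
Hamming distance = 6


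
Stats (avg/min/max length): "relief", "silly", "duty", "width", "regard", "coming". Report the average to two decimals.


Lengths: "relief"=6, "silly"=5, "duty"=4, "width"=5, "regard"=6, "coming"=6
Sum = 32, Count = 6
Average = 32/6 = 5.33
= avg=5.33, min=4, max=6


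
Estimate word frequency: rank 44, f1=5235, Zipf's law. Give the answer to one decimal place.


Zipf's law: f(r) = f(1) / r
f(1) = 5235
f(44) = 5235 / 44
= 119.0 occurrences


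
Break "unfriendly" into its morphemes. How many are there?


Word: "unfriendly"
Morphemes: un- | friend | -ly
Each morpheme carries meaning
= 3 morphemes


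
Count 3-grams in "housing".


Word: "housing" (length 7)
Number of 3-grams = length - 3 + 1 = 7 - 3 + 1
= 5


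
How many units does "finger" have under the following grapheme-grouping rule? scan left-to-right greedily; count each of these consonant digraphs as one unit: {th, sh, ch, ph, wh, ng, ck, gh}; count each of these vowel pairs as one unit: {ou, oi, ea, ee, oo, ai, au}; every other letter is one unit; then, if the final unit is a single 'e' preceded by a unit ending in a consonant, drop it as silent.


Word: "finger" (6 letters)
Left-to-right scan:
  [1] 'f' (letter)
  [2] 'i' (letter)
  [3] 'ng' (digraph)
  [4] 'e' (letter)
  [5] 'r' (letter)
Units from scan: 5
Sound units = 5 units


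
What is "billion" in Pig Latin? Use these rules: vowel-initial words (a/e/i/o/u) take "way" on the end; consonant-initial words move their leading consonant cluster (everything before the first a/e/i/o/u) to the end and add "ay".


Word: "billion"
Starts with consonant(s) → move to end, add 'ay'
Consonant cluster: "b"
Pig Latin = "illionbay"


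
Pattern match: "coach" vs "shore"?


Pattern of "coach": [0, 1, 2, 0, 3]
Pattern of "shore": [0, 1, 2, 3, 4]
Patterns do not match
Same pattern = No


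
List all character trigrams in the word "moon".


Word: "moon" (length 4)
Number of trigrams = 4 - 3 + 1 = 2
  Position 0: "moo"
  Position 1: "oon"
Trigrams = "moo", "oon"


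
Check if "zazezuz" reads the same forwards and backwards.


Word: "zazezuz"
Reversed: "zuzezaz"
Forward == Backward? zazezuz != zuzezaz
Palindrome = No


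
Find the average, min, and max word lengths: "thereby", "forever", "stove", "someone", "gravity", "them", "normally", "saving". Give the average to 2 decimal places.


Lengths: "thereby"=7, "forever"=7, "stove"=5, "someone"=7, "gravity"=7, "them"=4, "normally"=8, "saving"=6
Sum = 51, Count = 8
Average = 51/8 = 6.38
= avg=6.38, min=4, max=8


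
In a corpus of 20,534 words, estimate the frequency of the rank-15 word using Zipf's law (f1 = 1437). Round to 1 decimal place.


Zipf's law: f(r) = f(1) / r
f(1) = 1437
f(15) = 1437 / 15
= 95.8 occurrences


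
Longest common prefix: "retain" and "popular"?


Word 1: "retain"
Word 2: "popular"
Comparing from start:
  Pos 0: 'r' != 'p' (stop)
LCP = "" (length 0)


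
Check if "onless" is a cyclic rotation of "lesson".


Word: "lesson", Candidate: "onless"
Method: check if candidate is substring of word+word
"lessonlesson" contains "onless"? Yes
Is rotation = Yes


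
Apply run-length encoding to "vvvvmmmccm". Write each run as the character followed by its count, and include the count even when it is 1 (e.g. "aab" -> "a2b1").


String: "vvvvmmmccm"
Scanning for consecutive runs:
  'v' x 4
  'm' x 3
  'c' x 2
  'm' x 1
RLE = "v4m3c2m1"


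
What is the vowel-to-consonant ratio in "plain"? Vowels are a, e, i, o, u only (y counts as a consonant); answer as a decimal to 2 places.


Word: "plain"
Vowels (a,e,i,o,u): 2
Consonants: 3
Ratio = 2/3
= 0.67


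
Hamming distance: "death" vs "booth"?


Comparing character by character (same length = 5):
  Pos 0: 'd' vs 'b' !=
  Pos 1: 'e' vs 'o' !=
  Pos 2: 'a' vs 'o' !=
  Pos 3: 't' vs 't' =
  Pos 4: 'h' vs 'h' =
Hamming distance = 3


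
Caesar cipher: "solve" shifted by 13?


Word: "solve"
Shift: 13
Each letter → (letter + shift) mod 26:
  's' (18) + 13 = 5 → 'f'
  'o' (14) + 13 = 1 → 'b'
  'l' (11) + 13 = 24 → 'y'
  'v' (21) + 13 = 8 → 'i'
  'e' (4) + 13 = 17 → 'r'
Result = "fbyir"


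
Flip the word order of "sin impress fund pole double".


Original: "sin impress fund pole double"
Words (1..n): sin | impress | fund | pole | double
Reversed (n..1): double | pole | fund | impress | sin
Result = "double pole fund impress sin"


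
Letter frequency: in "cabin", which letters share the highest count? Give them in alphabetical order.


Word: "cabin"
Letter counts:
  'a': 1
  'b': 1
  'c': 1
  'i': 1
  'n': 1
Maximum count = 1
Most frequent = 'a', 'b', 'c', 'i', 'n' (1 time each)


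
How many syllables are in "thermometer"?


Word: "thermometer"
Syllable breakdown: ther-mom-e-ter
Counting: 4 parts
= 4 syllables


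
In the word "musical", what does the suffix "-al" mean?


Suffix: -al
Example: musical = music + -al
Meaning = relating to


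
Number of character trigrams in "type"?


Word: "type" (length 4)
Number of 3-grams = length - 3 + 1 = 4 - 3 + 1
= 2


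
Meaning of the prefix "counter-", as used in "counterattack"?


Prefix: counter-
Example: counterattack = counter- + attack
Meaning = against / opposite


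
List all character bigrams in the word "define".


Word: "define" (length 6)
Number of bigrams = 6 - 2 + 1 = 5
  Position 0: "de"
  Position 1: "ef"
  Position 2: "fi"
  Position 3: "in"
  Position 4: "ne"
Bigrams = "de", "ef", "fi", "in", "ne"


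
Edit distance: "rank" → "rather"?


Word 1: "rank" (length 4)
Word 2: "rather" (length 6)
One optimal edit sequence (insert/delete/substitute each cost 1):
  1. keep 'r'
  2. keep 'a'
  3. insert 't'  (+1)
  4. insert 'h'  (+1)
  5. substitute 'n' -> 'e'  (+1)
  6. substitute 'k' -> 'r'  (+1)
Total edit operations: 4
Edit distance = 4


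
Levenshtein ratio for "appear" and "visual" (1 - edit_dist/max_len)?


Word 1: "appear" (length 6)
Word 2: "visual" (length 6)
One optimal edit sequence:
  1. substitute 'a' -> 'v'  (+1)
  2. substitute 'p' -> 'i'  (+1)
  3. substitute 'p' -> 's'  (+1)
  4. substitute 'e' -> 'u'  (+1)
  5. keep 'a'
  6. substitute 'r' -> 'l'  (+1)
Edit distance = 5
Max length = max(6, 6) = 6
Similarity = 1 - 5/6
= 0.1667


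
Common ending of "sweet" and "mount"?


Word 1: "sweet"
Word 2: "mount"
Comparing from end:
  Pos -1: 't' == 't'
  Pos -2: 'e' != 'n' (stop)
LCS = "t" (length 1)


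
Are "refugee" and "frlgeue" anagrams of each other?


Word 1: "refugee" → sorted: eeefgru
Word 2: "frlgeue" → sorted: eefglru
Same letters? eeefgru != eefglru
Anagram = No


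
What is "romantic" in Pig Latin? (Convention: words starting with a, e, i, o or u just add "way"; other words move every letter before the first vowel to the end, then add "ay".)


Word: "romantic"
Starts with consonant(s) → move to end, add 'ay'
Consonant cluster: "r"
Pig Latin = "omanticray"


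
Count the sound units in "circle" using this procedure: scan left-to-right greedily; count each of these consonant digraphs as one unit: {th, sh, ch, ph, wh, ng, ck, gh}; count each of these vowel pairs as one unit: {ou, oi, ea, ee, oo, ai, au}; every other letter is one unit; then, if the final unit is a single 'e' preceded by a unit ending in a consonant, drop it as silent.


Word: "circle" (6 letters)
Left-to-right scan:
  1. 'c' (letter)
  2. 'i' (letter)
  3. 'r' (letter)
  4. 'c' (letter)
  5. 'l' (letter)
  6. 'e' (letter)
Units from scan: 6
Final unit is 'e' after a consonant -> drop as silent (-1)
Sound units = 5 units


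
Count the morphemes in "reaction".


Word: "reaction"
Morphemes: re- / act / -ion
Each morpheme carries meaning
= 3 morphemes


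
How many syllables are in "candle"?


Word: "candle"
Syllable breakdown: can-dle
Counting: 2 parts
= 2 syllables


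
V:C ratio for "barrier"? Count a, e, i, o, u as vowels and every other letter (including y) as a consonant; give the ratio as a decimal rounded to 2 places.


Word: "barrier"
Vowels (a,e,i,o,u): 3
Consonants: 4
Ratio = 3/4
= 0.75


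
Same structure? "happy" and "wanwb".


Pattern of "happy": [0, 1, 2, 2, 3]
Pattern of "wanwb": [0, 1, 2, 0, 3]
Patterns do not match
Same pattern = No


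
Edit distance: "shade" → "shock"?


Word 1: "shade" (length 5)
Word 2: "shock" (length 5)
One optimal edit sequence (insert/delete/substitute each cost 1):
  1. keep 's'
  2. keep 'h'
  3. substitute 'a' -> 'o'  (+1)
  4. substitute 'd' -> 'c'  (+1)
  5. substitute 'e' -> 'k'  (+1)
Total edit operations: 3
Edit distance = 3


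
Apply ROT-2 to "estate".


Word: "estate"
Shift: 2
Each letter → (letter + shift) mod 26:
  'e' (4) + 2 = 6 → 'g'
  's' (18) + 2 = 20 → 'u'
  't' (19) + 2 = 21 → 'v'
  'a' (0) + 2 = 2 → 'c'
  't' (19) + 2 = 21 → 'v'
  'e' (4) + 2 = 6 → 'g'
Result = "guvcvg"


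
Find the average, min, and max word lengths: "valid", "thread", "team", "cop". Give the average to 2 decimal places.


Lengths: "valid"=5, "thread"=6, "team"=4, "cop"=3
Sum = 18, Count = 4
Average = 18/4 = 4.50
= avg=4.50, min=3, max=6


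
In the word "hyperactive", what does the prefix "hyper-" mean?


Prefix: hyper-
Example: hyperactive = hyper- + active
Meaning = over / excessive


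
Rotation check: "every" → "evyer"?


Word: "every", Candidate: "evyer"
Method: check if candidate is substring of word+word
"everyevery" contains "evyer"? No
Is rotation = No


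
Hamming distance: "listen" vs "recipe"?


Comparing character by character (same length = 6):
  Pos 0: 'l' vs 'r' !=
  Pos 1: 'i' vs 'e' !=
  Pos 2: 's' vs 'c' !=
  Pos 3: 't' vs 'i' !=
  Pos 4: 'e' vs 'p' !=
  Pos 5: 'n' vs 'e' !=
Hamming distance = 6


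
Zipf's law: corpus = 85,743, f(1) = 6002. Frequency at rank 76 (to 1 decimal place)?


Zipf's law: f(r) = f(1) / r
f(1) = 6002
f(76) = 6002 / 76
= 79.0 occurrences


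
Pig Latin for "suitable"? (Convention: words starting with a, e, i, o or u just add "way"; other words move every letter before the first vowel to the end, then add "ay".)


Word: "suitable"
Starts with consonant(s) → move to end, add 'ay'
Consonant cluster: "s"
Pig Latin = "uitablesay"


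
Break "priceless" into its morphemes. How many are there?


Word: "priceless"
Morphemes: price / -less
Each morpheme carries meaning
= 2 morphemes


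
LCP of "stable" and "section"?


Word 1: "stable"
Word 2: "section"
Comparing from start:
  Pos 0: 's' == 's'
  Pos 1: 't' != 'e' (stop)
LCP = "s" (length 1)


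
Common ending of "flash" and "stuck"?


Word 1: "flash"
Word 2: "stuck"
Comparing from end:
  Pos -1: 'h' != 'k' (stop)
LCS = "" (length 0)


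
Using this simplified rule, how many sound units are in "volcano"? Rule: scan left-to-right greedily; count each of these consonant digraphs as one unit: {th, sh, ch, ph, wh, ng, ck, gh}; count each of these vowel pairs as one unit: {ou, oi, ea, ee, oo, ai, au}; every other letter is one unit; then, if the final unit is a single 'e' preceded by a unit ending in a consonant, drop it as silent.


Word: "volcano" (7 letters)
Left-to-right scan:
  [1] 'v' (letter)
  [2] 'o' (letter)
  [3] 'l' (letter)
  [4] 'c' (letter)
  [5] 'a' (letter)
  [6] 'n' (letter)
  [7] 'o' (letter)
Units from scan: 7
Sound units = 7 units


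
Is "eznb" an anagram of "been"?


Word 1: "been" → sorted: been
Word 2: "eznb" → sorted: benz
Same letters? been != benz
Anagram = No


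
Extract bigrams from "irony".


Word: "irony" (length 5)
Number of bigrams = 5 - 2 + 1 = 4
  Position 0: "ir"
  Position 1: "ro"
  Position 2: "on"
  Position 3: "ny"
Bigrams = "ir", "ro", "on", "ny"


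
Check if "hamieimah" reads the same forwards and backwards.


Word: "hamieimah"
Reversed: "hamieimah"
Forward == Backward? hamieimah == hamieimah
Palindrome = Yes


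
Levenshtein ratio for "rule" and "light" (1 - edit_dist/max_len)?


Word 1: "rule" (length 4)
Word 2: "light" (length 5)
One optimal edit sequence:
  1. insert 'l'  (+1)
  2. substitute 'r' -> 'i'  (+1)
  3. substitute 'u' -> 'g'  (+1)
  4. substitute 'l' -> 'h'  (+1)
  5. substitute 'e' -> 't'  (+1)
Edit distance = 5
Max length = max(4, 5) = 5
Similarity = 1 - 5/5
= 0.0000


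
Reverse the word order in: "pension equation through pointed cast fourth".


Original: "pension equation through pointed cast fourth"
Words (1..n): pension | equation | through | pointed | cast | fourth
Reversed (n..1): fourth | cast | pointed | through | equation | pension
Result = "fourth cast pointed through equation pension"


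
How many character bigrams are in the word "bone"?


Word: "bone" (length 4)
Number of 2-grams = length - 2 + 1 = 4 - 2 + 1
= 3


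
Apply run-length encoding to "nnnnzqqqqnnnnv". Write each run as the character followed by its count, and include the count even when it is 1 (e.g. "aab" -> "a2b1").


String: "nnnnzqqqqnnnnv"
Scanning for consecutive runs:
  'n' x 4
  'z' x 1
  'q' x 4
  'n' x 4
  'v' x 1
RLE = "n4z1q4n4v1"


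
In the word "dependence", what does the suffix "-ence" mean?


Suffix: -ence
Example: dependence = depend + -ence
Meaning = state of


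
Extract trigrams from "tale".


Word: "tale" (length 4)
Number of trigrams = 4 - 3 + 1 = 2
  Position 0: "tal"
  Position 1: "ale"
Trigrams = "tal", "ale"


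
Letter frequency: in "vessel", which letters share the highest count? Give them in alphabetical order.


Word: "vessel"
Letter counts:
  'e': 2
  'l': 1
  's': 2
  'v': 1
Maximum count = 2
Most frequent = 'e', 's' (2 times each)


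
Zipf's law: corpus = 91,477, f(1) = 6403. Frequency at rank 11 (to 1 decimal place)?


Zipf's law: f(r) = f(1) / r
f(1) = 6403
f(11) = 6403 / 11
= 582.1 occurrences


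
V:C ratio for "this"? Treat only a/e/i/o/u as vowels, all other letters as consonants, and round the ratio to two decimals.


Word: "this"
Vowels (a,e,i,o,u): 1
Consonants: 3
Ratio = 1/3
= 0.33


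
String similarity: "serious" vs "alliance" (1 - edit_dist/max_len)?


Word 1: "serious" (length 7)
Word 2: "alliance" (length 8)
One optimal edit sequence:
  1. substitute 's' -> 'a'  (+1)
  2. substitute 'e' -> 'l'  (+1)
  3. substitute 'r' -> 'l'  (+1)
  4. keep 'i'
  5. insert 'a'  (+1)
  6. substitute 'o' -> 'n'  (+1)
  7. substitute 'u' -> 'c'  (+1)
  8. substitute 's' -> 'e'  (+1)
Edit distance = 7
Max length = max(7, 8) = 8
Similarity = 1 - 7/8
= 0.1250


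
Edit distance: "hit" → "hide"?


Word 1: "hit" (length 3)
Word 2: "hide" (length 4)
One optimal edit sequence (insert/delete/substitute each cost 1):
  1. keep 'h'
  2. keep 'i'
  3. insert 'd'  (+1)
  4. substitute 't' -> 'e'  (+1)
Total edit operations: 2
Edit distance = 2


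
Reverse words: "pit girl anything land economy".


Original: "pit girl anything land economy"
Words (1..n): pit | girl | anything | land | economy
Reversed (n..1): economy | land | anything | girl | pit
Result = "economy land anything girl pit"


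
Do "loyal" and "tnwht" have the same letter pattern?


Pattern of "loyal": [0, 1, 2, 3, 0]
Pattern of "tnwht": [0, 1, 2, 3, 0]
Patterns match
Same pattern = Yes


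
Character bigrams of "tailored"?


Word: "tailored" (length 8)
Number of bigrams = 8 - 2 + 1 = 7
  Position 0: "ta"
  Position 1: "ai"
  Position 2: "il"
  Position 3: "lo"
  Position 4: "or"
  Position 5: "re"
  Position 6: "ed"
Bigrams = "ta", "ai", "il", "lo", "or", "re", "ed"


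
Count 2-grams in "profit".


Word: "profit" (length 6)
Number of 2-grams = length - 2 + 1 = 6 - 2 + 1
= 5


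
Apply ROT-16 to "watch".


Word: "watch"
Shift: 16
Each letter → (letter + shift) mod 26:
  'w' (22) + 16 = 12 → 'm'
  'a' (0) + 16 = 16 → 'q'
  't' (19) + 16 = 9 → 'j'
  'c' (2) + 16 = 18 → 's'
  'h' (7) + 16 = 23 → 'x'
Result = "mqjsx"


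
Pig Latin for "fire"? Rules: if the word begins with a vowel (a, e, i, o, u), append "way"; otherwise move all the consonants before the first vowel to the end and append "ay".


Word: "fire"
Starts with consonant(s) → move to end, add 'ay'
Consonant cluster: "f"
Pig Latin = "irefay"


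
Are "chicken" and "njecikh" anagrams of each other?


Word 1: "chicken" → sorted: ccehikn
Word 2: "njecikh" → sorted: cehijkn
Same letters? ccehikn != cehijkn
Anagram = No
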